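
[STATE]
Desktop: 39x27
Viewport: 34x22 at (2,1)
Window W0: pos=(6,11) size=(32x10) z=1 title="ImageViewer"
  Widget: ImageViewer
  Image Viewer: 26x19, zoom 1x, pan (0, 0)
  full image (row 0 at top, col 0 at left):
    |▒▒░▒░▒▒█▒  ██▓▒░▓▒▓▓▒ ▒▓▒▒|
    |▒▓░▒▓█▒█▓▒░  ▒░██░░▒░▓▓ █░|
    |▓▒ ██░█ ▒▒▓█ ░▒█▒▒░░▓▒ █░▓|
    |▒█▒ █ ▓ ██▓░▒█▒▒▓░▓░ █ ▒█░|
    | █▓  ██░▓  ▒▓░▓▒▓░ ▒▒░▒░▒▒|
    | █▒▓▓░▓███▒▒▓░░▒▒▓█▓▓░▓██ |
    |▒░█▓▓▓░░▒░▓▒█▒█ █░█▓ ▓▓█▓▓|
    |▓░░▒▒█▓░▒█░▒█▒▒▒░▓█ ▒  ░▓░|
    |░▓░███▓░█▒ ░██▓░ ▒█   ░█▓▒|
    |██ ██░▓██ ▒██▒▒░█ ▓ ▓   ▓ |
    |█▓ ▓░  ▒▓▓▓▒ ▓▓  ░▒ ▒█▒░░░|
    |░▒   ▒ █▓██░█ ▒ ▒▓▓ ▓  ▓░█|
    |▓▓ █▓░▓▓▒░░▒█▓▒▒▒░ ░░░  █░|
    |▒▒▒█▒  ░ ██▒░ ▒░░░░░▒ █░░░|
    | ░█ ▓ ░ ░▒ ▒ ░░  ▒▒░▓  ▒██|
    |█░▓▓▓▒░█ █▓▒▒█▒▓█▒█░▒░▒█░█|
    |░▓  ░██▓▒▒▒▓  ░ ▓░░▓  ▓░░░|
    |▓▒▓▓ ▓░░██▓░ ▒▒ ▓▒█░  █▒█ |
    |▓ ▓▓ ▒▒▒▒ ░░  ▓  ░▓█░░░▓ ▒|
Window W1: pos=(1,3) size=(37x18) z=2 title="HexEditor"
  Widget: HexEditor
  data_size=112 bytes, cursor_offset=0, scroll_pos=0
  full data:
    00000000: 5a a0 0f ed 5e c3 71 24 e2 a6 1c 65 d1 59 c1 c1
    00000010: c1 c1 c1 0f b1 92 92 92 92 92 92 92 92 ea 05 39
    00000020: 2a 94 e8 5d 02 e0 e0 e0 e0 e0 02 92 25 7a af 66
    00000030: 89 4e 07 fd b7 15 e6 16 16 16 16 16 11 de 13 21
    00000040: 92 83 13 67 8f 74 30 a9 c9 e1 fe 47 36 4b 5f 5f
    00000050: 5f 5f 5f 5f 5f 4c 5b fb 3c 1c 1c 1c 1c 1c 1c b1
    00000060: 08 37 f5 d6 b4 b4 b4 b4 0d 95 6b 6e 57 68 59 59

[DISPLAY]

                                  
                                  
━━━━━━━━━━━━━━━━━━━━━━━━━━━━━━━━━━
 HexEditor                        
──────────────────────────────────
00000000  5A a0 0f ed 5e c3 71 24 
00000010  c1 c1 c1 0f b1 92 92 92 
00000020  2a 94 e8 5d 02 e0 e0 e0 
00000030  89 4e 07 fd b7 15 e6 16 
00000040  92 83 13 67 8f 74 30 a9 
00000050  5f 5f 5f 5f 5f 4c 5b fb 
00000060  08 37 f5 d6 b4 b4 b4 b4 
                                  
                                  
                                  
                                  
                                  
                                  
                                  
━━━━━━━━━━━━━━━━━━━━━━━━━━━━━━━━━━
                                  
                                  


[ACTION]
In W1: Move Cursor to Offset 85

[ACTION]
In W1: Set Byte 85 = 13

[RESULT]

                                  
                                  
━━━━━━━━━━━━━━━━━━━━━━━━━━━━━━━━━━
 HexEditor                        
──────────────────────────────────
00000000  5a a0 0f ed 5e c3 71 24 
00000010  c1 c1 c1 0f b1 92 92 92 
00000020  2a 94 e8 5d 02 e0 e0 e0 
00000030  89 4e 07 fd b7 15 e6 16 
00000040  92 83 13 67 8f 74 30 a9 
00000050  5f 5f 5f 5f 5f 13 5b fb 
00000060  08 37 f5 d6 b4 b4 b4 b4 
                                  
                                  
                                  
                                  
                                  
                                  
                                  
━━━━━━━━━━━━━━━━━━━━━━━━━━━━━━━━━━
                                  
                                  


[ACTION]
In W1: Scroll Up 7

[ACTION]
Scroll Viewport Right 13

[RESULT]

                                  
                                  
━━━━━━━━━━━━━━━━━━━━━━━━━━━━━━━━┓ 
xEditor                         ┃ 
────────────────────────────────┨ 
00000  5a a0 0f ed 5e c3 71 24  ┃ 
00010  c1 c1 c1 0f b1 92 92 92  ┃ 
00020  2a 94 e8 5d 02 e0 e0 e0  ┃ 
00030  89 4e 07 fd b7 15 e6 16  ┃ 
00040  92 83 13 67 8f 74 30 a9  ┃ 
00050  5f 5f 5f 5f 5f 13 5b fb  ┃ 
00060  08 37 f5 d6 b4 b4 b4 b4  ┃ 
                                ┃ 
                                ┃ 
                                ┃ 
                                ┃ 
                                ┃ 
                                ┃ 
                                ┃ 
━━━━━━━━━━━━━━━━━━━━━━━━━━━━━━━━┛ 
                                  
                                  


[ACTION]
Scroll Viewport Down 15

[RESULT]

────────────────────────────────┨ 
00000  5a a0 0f ed 5e c3 71 24  ┃ 
00010  c1 c1 c1 0f b1 92 92 92  ┃ 
00020  2a 94 e8 5d 02 e0 e0 e0  ┃ 
00030  89 4e 07 fd b7 15 e6 16  ┃ 
00040  92 83 13 67 8f 74 30 a9  ┃ 
00050  5f 5f 5f 5f 5f 13 5b fb  ┃ 
00060  08 37 f5 d6 b4 b4 b4 b4  ┃ 
                                ┃ 
                                ┃ 
                                ┃ 
                                ┃ 
                                ┃ 
                                ┃ 
                                ┃ 
━━━━━━━━━━━━━━━━━━━━━━━━━━━━━━━━┛ 
                                  
                                  
                                  
                                  
                                  
                                  


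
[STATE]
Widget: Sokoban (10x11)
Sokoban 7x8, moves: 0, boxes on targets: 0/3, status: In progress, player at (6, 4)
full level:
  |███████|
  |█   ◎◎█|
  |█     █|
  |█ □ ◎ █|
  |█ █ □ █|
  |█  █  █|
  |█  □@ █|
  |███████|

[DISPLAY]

███████   
█   ◎◎█   
█     █   
█ □ ◎ █   
█ █ □ █   
█  █  █   
█  □@ █   
███████   
Moves: 0  
          
          


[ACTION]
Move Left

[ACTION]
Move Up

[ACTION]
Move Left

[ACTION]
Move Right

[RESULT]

███████   
█   ◎◎█   
█     █   
█ □ ◎ █   
█ █ □ █   
█  █  █   
█□ @  █   
███████   
Moves: 3  
          
          


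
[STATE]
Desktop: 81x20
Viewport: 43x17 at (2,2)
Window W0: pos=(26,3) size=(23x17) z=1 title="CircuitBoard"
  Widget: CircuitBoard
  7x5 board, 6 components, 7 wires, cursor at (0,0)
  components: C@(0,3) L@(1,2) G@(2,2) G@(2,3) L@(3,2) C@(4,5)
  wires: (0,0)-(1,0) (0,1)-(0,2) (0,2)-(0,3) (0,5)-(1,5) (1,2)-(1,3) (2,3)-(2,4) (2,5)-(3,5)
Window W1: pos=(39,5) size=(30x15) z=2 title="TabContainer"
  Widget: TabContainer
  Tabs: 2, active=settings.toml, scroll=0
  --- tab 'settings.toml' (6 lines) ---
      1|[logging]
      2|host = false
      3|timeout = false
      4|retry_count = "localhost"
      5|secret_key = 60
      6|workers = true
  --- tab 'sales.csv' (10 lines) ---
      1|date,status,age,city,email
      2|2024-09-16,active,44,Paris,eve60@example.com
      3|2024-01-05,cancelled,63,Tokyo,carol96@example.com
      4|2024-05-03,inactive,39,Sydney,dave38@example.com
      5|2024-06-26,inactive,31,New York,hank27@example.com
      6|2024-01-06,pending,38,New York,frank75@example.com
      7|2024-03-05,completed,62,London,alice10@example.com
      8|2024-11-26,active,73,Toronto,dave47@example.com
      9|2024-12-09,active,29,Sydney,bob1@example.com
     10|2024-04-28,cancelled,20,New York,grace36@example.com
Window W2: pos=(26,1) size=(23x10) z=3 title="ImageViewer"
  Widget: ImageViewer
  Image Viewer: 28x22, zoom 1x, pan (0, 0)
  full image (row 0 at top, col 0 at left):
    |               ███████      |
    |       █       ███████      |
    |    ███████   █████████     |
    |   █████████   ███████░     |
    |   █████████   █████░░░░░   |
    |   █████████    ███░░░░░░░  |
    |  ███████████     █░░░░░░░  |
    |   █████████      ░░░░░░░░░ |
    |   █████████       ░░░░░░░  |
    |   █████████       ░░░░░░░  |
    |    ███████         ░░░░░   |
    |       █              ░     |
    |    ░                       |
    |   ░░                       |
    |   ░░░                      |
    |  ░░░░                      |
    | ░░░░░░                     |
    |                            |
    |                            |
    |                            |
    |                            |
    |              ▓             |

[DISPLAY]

                        ┃ ImageViewer      
                        ┠──────────────────
                        ┃               ███
                        ┃       █       ███
                        ┃    ███████   ████
                        ┃   █████████   ███
                        ┃   █████████   ███
                        ┃   █████████    ██
                        ┗━━━━━━━━━━━━━━━━━━
                        ┃2           ┃host 
                        ┃            ┃timeo
                        ┃3           ┃retry
                        ┃            ┃secre
                        ┃4           ┃worke
                        ┃Cursor: (0,0┃     
                        ┃            ┃     
                        ┃            ┃     


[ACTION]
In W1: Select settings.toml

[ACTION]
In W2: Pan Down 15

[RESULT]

                        ┃ ImageViewer      
                        ┠──────────────────
                        ┃  ░░░░            
                        ┃ ░░░░░░           
                        ┃                  
                        ┃                  
                        ┃                  
                        ┃                  
                        ┗━━━━━━━━━━━━━━━━━━
                        ┃2           ┃host 
                        ┃            ┃timeo
                        ┃3           ┃retry
                        ┃            ┃secre
                        ┃4           ┃worke
                        ┃Cursor: (0,0┃     
                        ┃            ┃     
                        ┃            ┃     


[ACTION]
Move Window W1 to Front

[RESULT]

                        ┃ ImageViewer      
                        ┠──────────────────
                        ┃  ░░░░            
                        ┃ ░░░░░░     ┏━━━━━
                        ┃            ┃ TabC
                        ┃            ┠─────
                        ┃            ┃[sett
                        ┃            ┃─────
                        ┗━━━━━━━━━━━━┃[logg
                        ┃2           ┃host 
                        ┃            ┃timeo
                        ┃3           ┃retry
                        ┃            ┃secre
                        ┃4           ┃worke
                        ┃Cursor: (0,0┃     
                        ┃            ┃     
                        ┃            ┃     


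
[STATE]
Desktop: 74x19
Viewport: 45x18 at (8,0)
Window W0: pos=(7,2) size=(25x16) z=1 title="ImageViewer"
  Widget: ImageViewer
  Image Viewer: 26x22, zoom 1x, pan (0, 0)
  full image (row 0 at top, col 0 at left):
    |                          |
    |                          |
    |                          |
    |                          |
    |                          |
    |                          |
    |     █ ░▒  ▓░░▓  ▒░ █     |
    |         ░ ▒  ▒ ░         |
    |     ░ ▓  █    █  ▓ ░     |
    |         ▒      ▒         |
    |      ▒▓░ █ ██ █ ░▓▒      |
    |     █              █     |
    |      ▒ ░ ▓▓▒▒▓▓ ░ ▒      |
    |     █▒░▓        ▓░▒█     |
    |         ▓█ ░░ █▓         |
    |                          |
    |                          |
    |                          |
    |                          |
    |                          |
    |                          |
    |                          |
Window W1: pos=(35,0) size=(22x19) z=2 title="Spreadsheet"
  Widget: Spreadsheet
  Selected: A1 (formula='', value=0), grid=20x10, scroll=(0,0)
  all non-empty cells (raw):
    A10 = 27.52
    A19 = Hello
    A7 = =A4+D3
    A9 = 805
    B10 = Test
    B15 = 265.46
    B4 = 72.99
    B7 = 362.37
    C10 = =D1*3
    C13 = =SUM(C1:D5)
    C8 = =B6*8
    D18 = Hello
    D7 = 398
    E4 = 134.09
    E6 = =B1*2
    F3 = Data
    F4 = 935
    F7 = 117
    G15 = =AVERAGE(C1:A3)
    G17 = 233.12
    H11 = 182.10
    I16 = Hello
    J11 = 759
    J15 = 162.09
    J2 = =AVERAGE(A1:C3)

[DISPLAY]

                           ┏━━━━━━━━━━━━━━━━━
                           ┃ Spreadsheet     
━━━━━━━━━━━━━━━━━━━━━━━┓   ┠─────────────────
 ImageViewer           ┃   ┃A1:              
───────────────────────┨   ┃       A       B 
                       ┃   ┃-----------------
                       ┃   ┃  1      [0]     
                       ┃   ┃  2        0     
                       ┃   ┃  3        0     
                       ┃   ┃  4        0   72
                       ┃   ┃  5        0     
     █ ░▒  ▓░░▓  ▒░ █  ┃   ┃  6        0     
         ░ ▒  ▒ ░      ┃   ┃  7        0  362
     ░ ▓  █    █  ▓ ░  ┃   ┃  8        0     
         ▒      ▒      ┃   ┃  9      805     
      ▒▓░ █ ██ █ ░▓▒   ┃   ┃ 10    27.52Test 
     █              █  ┃   ┃ 11        0     
━━━━━━━━━━━━━━━━━━━━━━━┛   ┃ 12        0     


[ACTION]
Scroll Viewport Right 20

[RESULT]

       ┏━━━━━━━━━━━━━━━━━━━━┓                
       ┃ Spreadsheet        ┃                
━━━┓   ┠────────────────────┨                
   ┃   ┃A1:                 ┃                
───┨   ┃       A       B    ┃                
   ┃   ┃--------------------┃                
   ┃   ┃  1      [0]       0┃                
   ┃   ┃  2        0       0┃                
   ┃   ┃  3        0       0┃                
   ┃   ┃  4        0   72.99┃                
   ┃   ┃  5        0       0┃                
█  ┃   ┃  6        0       0┃                
   ┃   ┃  7        0  362.37┃                
░  ┃   ┃  8        0       0┃                
   ┃   ┃  9      805       0┃                
   ┃   ┃ 10    27.52Test    ┃                
█  ┃   ┃ 11        0       0┃                
━━━┛   ┃ 12        0       0┃                


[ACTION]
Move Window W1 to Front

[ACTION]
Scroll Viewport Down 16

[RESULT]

       ┃ Spreadsheet        ┃                
━━━┓   ┠────────────────────┨                
   ┃   ┃A1:                 ┃                
───┨   ┃       A       B    ┃                
   ┃   ┃--------------------┃                
   ┃   ┃  1      [0]       0┃                
   ┃   ┃  2        0       0┃                
   ┃   ┃  3        0       0┃                
   ┃   ┃  4        0   72.99┃                
   ┃   ┃  5        0       0┃                
█  ┃   ┃  6        0       0┃                
   ┃   ┃  7        0  362.37┃                
░  ┃   ┃  8        0       0┃                
   ┃   ┃  9      805       0┃                
   ┃   ┃ 10    27.52Test    ┃                
█  ┃   ┃ 11        0       0┃                
━━━┛   ┃ 12        0       0┃                
       ┗━━━━━━━━━━━━━━━━━━━━┛                


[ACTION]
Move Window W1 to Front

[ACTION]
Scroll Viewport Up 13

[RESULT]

       ┏━━━━━━━━━━━━━━━━━━━━┓                
       ┃ Spreadsheet        ┃                
━━━┓   ┠────────────────────┨                
   ┃   ┃A1:                 ┃                
───┨   ┃       A       B    ┃                
   ┃   ┃--------------------┃                
   ┃   ┃  1      [0]       0┃                
   ┃   ┃  2        0       0┃                
   ┃   ┃  3        0       0┃                
   ┃   ┃  4        0   72.99┃                
   ┃   ┃  5        0       0┃                
█  ┃   ┃  6        0       0┃                
   ┃   ┃  7        0  362.37┃                
░  ┃   ┃  8        0       0┃                
   ┃   ┃  9      805       0┃                
   ┃   ┃ 10    27.52Test    ┃                
█  ┃   ┃ 11        0       0┃                
━━━┛   ┃ 12        0       0┃                


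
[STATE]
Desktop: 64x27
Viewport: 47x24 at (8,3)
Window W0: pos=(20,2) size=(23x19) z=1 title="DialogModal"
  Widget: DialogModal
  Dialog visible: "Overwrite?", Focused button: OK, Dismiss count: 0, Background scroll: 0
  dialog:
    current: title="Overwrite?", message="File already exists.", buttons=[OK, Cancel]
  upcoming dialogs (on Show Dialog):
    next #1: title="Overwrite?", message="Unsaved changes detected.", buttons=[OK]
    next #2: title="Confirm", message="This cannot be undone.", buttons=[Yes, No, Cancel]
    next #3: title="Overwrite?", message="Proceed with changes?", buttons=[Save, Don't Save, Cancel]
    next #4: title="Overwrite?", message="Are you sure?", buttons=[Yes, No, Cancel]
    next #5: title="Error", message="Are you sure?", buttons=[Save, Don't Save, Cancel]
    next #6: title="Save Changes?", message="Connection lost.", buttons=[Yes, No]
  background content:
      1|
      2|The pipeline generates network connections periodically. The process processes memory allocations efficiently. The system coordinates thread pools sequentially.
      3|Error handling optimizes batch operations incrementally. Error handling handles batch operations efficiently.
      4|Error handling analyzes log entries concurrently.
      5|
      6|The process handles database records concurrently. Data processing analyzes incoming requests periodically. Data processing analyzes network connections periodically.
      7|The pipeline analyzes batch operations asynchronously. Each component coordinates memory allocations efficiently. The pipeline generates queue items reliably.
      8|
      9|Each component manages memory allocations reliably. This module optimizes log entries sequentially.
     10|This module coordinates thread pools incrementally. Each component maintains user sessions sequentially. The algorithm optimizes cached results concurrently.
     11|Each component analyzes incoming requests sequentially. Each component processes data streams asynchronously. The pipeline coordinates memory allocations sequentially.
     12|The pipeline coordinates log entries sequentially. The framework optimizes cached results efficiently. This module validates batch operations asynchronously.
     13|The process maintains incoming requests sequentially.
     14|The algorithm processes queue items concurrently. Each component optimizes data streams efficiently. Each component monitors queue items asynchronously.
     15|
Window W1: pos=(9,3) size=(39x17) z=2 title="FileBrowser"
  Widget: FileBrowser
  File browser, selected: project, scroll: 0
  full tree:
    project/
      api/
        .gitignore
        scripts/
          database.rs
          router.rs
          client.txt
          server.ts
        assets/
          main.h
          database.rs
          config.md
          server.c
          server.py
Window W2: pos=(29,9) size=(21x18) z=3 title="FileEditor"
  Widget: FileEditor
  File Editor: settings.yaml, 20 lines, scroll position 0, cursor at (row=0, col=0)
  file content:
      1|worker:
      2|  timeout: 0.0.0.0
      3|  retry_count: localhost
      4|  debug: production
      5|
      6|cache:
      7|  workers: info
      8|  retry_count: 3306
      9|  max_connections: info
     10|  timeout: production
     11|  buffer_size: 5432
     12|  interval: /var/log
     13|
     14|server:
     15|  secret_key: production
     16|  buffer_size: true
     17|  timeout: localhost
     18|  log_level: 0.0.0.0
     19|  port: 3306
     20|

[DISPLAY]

 ┏━━━━━━━━━━━━━━━━━━━━━━━━━━━━━━━━━━━━━┓       
 ┃ FileBrowser                         ┃       
 ┠─────────────────────────────────────┨       
 ┃> [-] project/                       ┃       
 ┃    [+] api/                         ┃       
 ┃                                     ┃       
 ┃                   ┏━━━━━━━━━━━━━━━━━━━┓     
 ┃                   ┃ FileEditor        ┃     
 ┃                   ┠───────────────────┨     
 ┃                   ┃█orker:           ▲┃     
 ┃                   ┃  timeout: 0.0.0.0█┃     
 ┃                   ┃  retry_count: loc░┃     
 ┃                   ┃  debug: productio░┃     
 ┃                   ┃                  ░┃     
 ┃                   ┃cache:            ░┃     
 ┃                   ┃  workers: info   ░┃     
 ┗━━━━━━━━━━━━━━━━━━━┃  retry_count: 330░┃     
            ┗━━━━━━━━┃  max_connections:░┃     
                     ┃  timeout: product░┃     
                     ┃  buffer_size: 543░┃     
                     ┃  interval: /var/l░┃     
                     ┃                  ░┃     
                     ┃server:           ▼┃     
                     ┗━━━━━━━━━━━━━━━━━━━┛     


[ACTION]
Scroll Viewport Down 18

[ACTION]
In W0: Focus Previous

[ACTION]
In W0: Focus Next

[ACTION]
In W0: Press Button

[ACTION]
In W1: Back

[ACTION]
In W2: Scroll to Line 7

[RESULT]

 ┏━━━━━━━━━━━━━━━━━━━━━━━━━━━━━━━━━━━━━┓       
 ┃ FileBrowser                         ┃       
 ┠─────────────────────────────────────┨       
 ┃> [-] project/                       ┃       
 ┃    [+] api/                         ┃       
 ┃                                     ┃       
 ┃                   ┏━━━━━━━━━━━━━━━━━━━┓     
 ┃                   ┃ FileEditor        ┃     
 ┃                   ┠───────────────────┨     
 ┃                   ┃  workers: info   ▲┃     
 ┃                   ┃  retry_count: 330░┃     
 ┃                   ┃  max_connections:░┃     
 ┃                   ┃  timeout: product░┃     
 ┃                   ┃  buffer_size: 543░┃     
 ┃                   ┃  interval: /var/l░┃     
 ┃                   ┃                  ░┃     
 ┗━━━━━━━━━━━━━━━━━━━┃server:           ░┃     
            ┗━━━━━━━━┃  secret_key: prod░┃     
                     ┃  buffer_size: tru░┃     
                     ┃  timeout: localho░┃     
                     ┃  log_level: 0.0.0░┃     
                     ┃  port: 3306      █┃     
                     ┃                  ▼┃     
                     ┗━━━━━━━━━━━━━━━━━━━┛     


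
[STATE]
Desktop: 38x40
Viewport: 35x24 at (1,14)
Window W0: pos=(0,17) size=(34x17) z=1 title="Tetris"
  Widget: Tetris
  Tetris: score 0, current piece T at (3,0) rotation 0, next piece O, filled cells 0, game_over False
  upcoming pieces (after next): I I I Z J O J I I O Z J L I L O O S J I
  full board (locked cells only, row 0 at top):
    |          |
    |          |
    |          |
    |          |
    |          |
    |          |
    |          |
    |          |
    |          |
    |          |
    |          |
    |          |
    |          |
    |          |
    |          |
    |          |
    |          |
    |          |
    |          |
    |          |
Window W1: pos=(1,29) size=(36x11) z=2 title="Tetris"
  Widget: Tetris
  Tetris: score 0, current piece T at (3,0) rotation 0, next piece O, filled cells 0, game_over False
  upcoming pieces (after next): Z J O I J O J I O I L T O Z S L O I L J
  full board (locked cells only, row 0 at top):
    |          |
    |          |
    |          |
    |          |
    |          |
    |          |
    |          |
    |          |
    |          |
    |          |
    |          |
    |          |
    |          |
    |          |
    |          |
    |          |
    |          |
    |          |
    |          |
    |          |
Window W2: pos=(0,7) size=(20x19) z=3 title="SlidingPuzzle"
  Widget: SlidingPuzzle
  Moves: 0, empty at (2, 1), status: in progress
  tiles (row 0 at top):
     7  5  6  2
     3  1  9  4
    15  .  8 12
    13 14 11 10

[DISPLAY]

├────┼────┼────┼──┃                
│ 15 │    │  8 │ 1┃                
├────┼────┼────┼──┃                
│ 13 │ 14 │ 11 │ 1┃━━━━━━━━━━━━━┓  
└────┴────┴────┴──┃             ┃  
Moves: 0          ┃─────────────┨  
                  ┃             ┃  
                  ┃             ┃  
                  ┃             ┃  
                  ┃             ┃  
                  ┃             ┃  
━━━━━━━━━━━━━━━━━━┛             ┃  
          │Score:               ┃  
          │0                    ┃  
          │                     ┃  
┏━━━━━━━━━━━━━━━━━━━━━━━━━━━━━━━━━━
┃ Tetris                           
┠──────────────────────────────────
┃          │Next:                  
┃          │▓▓                     
┃          │▓▓                     
┃          │                       
┃          │                       
┃          │                       


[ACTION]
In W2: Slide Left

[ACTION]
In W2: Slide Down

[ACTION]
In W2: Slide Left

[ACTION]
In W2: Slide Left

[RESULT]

├────┼────┼────┼──┃                
│ 15 │  8 │  9 │ 1┃                
├────┼────┼────┼──┃                
│ 13 │ 14 │ 11 │ 1┃━━━━━━━━━━━━━┓  
└────┴────┴────┴──┃             ┃  
Moves: 3          ┃─────────────┨  
                  ┃             ┃  
                  ┃             ┃  
                  ┃             ┃  
                  ┃             ┃  
                  ┃             ┃  
━━━━━━━━━━━━━━━━━━┛             ┃  
          │Score:               ┃  
          │0                    ┃  
          │                     ┃  
┏━━━━━━━━━━━━━━━━━━━━━━━━━━━━━━━━━━
┃ Tetris                           
┠──────────────────────────────────
┃          │Next:                  
┃          │▓▓                     
┃          │▓▓                     
┃          │                       
┃          │                       
┃          │                       


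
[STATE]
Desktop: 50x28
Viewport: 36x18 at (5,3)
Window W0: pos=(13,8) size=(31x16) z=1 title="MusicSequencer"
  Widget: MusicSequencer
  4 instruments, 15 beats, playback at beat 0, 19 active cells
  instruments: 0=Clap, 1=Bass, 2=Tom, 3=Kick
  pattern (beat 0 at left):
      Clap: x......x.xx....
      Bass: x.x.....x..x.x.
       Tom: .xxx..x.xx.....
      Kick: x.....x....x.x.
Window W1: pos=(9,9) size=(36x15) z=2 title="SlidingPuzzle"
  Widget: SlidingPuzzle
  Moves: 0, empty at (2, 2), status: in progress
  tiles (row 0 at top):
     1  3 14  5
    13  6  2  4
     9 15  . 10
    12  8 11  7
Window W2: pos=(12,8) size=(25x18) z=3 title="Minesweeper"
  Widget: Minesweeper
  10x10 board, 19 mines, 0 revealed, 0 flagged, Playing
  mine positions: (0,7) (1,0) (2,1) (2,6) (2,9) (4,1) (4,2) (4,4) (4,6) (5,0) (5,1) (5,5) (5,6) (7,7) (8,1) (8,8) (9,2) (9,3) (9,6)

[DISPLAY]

                                    
                                    
                                    
                                    
                                    
       ┏━━━━━━━━━━━━━━━━━━━━━━━┓━━━━
    ┏━━┃ Minesweeper           ┃━━━━
    ┃ S┠───────────────────────┨    
    ┠──┃■■■■■■■■■■             ┃────
    ┃┌─┃■■■■■■■■■■             ┃    
    ┃│ ┃■■■■■■■■■■             ┃    
    ┃├─┃■■■■■■■■■■             ┃    
    ┃│ ┃■■■■■■■■■■             ┃    
    ┃├─┃■■■■■■■■■■             ┃    
    ┃│ ┃■■■■■■■■■■             ┃    
    ┃├─┃■■■■■■■■■■             ┃    
    ┃│ ┃■■■■■■■■■■             ┃    
    ┃└─┃■■■■■■■■■■             ┃    


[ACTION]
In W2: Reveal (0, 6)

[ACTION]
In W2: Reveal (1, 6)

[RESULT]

                                    
                                    
                                    
                                    
                                    
       ┏━━━━━━━━━━━━━━━━━━━━━━━┓━━━━
    ┏━━┃ Minesweeper           ┃━━━━
    ┃ S┠───────────────────────┨    
    ┠──┃■■■■■■1■■■             ┃────
    ┃┌─┃■■■■■■2■■■             ┃    
    ┃│ ┃■■■■■■■■■■             ┃    
    ┃├─┃■■■■■■■■■■             ┃    
    ┃│ ┃■■■■■■■■■■             ┃    
    ┃├─┃■■■■■■■■■■             ┃    
    ┃│ ┃■■■■■■■■■■             ┃    
    ┃├─┃■■■■■■■■■■             ┃    
    ┃│ ┃■■■■■■■■■■             ┃    
    ┃└─┃■■■■■■■■■■             ┃    


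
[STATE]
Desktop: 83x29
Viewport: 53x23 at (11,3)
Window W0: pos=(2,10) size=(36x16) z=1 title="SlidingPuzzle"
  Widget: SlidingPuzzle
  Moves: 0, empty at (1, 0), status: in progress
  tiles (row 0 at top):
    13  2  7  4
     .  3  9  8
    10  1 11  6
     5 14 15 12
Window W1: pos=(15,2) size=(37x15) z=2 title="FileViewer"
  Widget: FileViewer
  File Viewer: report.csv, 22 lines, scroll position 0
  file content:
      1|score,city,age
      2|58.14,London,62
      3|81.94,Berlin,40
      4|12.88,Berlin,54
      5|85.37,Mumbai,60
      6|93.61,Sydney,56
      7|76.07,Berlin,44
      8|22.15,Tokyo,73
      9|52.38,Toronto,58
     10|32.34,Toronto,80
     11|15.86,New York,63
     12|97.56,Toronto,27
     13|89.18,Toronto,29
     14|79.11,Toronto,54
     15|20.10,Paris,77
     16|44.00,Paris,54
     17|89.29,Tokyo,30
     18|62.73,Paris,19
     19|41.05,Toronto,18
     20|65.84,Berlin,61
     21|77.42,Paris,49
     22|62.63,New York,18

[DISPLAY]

    ┃ FileViewer                        ┃            
    ┠───────────────────────────────────┨            
    ┃score,city,age                    ▲┃            
    ┃58.14,London,62                   █┃            
    ┃81.94,Berlin,40                   ░┃            
    ┃12.88,Berlin,54                   ░┃            
    ┃85.37,Mumbai,60                   ░┃            
━━━━┃93.61,Sydney,56                   ░┃            
Puzz┃76.07,Berlin,44                   ░┃            
────┃22.15,Tokyo,73                    ░┃            
──┬─┃52.38,Toronto,58                  ░┃            
2 │ ┃32.34,Toronto,80                  ░┃            
──┼─┃15.86,New York,63                 ▼┃            
3 │ ┗━━━━━━━━━━━━━━━━━━━━━━━━━━━━━━━━━━━┛            
──┼────┼────┤             ┃                          
1 │ 11 │  6 │             ┃                          
──┼────┼────┤             ┃                          
4 │ 15 │ 12 │             ┃                          
──┴────┴────┘             ┃                          
                          ┃                          
                          ┃                          
                          ┃                          
━━━━━━━━━━━━━━━━━━━━━━━━━━┛                          


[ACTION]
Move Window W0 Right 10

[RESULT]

    ┃ FileViewer                        ┃            
    ┠───────────────────────────────────┨            
    ┃score,city,age                    ▲┃            
    ┃58.14,London,62                   █┃            
    ┃81.94,Berlin,40                   ░┃            
    ┃12.88,Berlin,54                   ░┃            
    ┃85.37,Mumbai,60                   ░┃            
 ┏━━┃93.61,Sydney,56                   ░┃            
 ┃ S┃76.07,Berlin,44                   ░┃            
 ┠──┃22.15,Tokyo,73                    ░┃            
 ┃┌─┃52.38,Toronto,58                  ░┃            
 ┃│ ┃32.34,Toronto,80                  ░┃            
 ┃├─┃15.86,New York,63                 ▼┃            
 ┃│ ┗━━━━━━━━━━━━━━━━━━━━━━━━━━━━━━━━━━━┛            
 ┃├────┼────┼────┼────┤             ┃                
 ┃│ 10 │  1 │ 11 │  6 │             ┃                
 ┃├────┼────┼────┼────┤             ┃                
 ┃│  5 │ 14 │ 15 │ 12 │             ┃                
 ┃└────┴────┴────┴────┘             ┃                
 ┃Moves: 0                          ┃                
 ┃                                  ┃                
 ┃                                  ┃                
 ┗━━━━━━━━━━━━━━━━━━━━━━━━━━━━━━━━━━┛                


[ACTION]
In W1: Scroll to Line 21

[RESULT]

    ┃ FileViewer                        ┃            
    ┠───────────────────────────────────┨            
    ┃97.56,Toronto,27                  ▲┃            
    ┃89.18,Toronto,29                  ░┃            
    ┃79.11,Toronto,54                  ░┃            
    ┃20.10,Paris,77                    ░┃            
    ┃44.00,Paris,54                    ░┃            
 ┏━━┃89.29,Tokyo,30                    ░┃            
 ┃ S┃62.73,Paris,19                    ░┃            
 ┠──┃41.05,Toronto,18                  ░┃            
 ┃┌─┃65.84,Berlin,61                   ░┃            
 ┃│ ┃77.42,Paris,49                    █┃            
 ┃├─┃62.63,New York,18                 ▼┃            
 ┃│ ┗━━━━━━━━━━━━━━━━━━━━━━━━━━━━━━━━━━━┛            
 ┃├────┼────┼────┼────┤             ┃                
 ┃│ 10 │  1 │ 11 │  6 │             ┃                
 ┃├────┼────┼────┼────┤             ┃                
 ┃│  5 │ 14 │ 15 │ 12 │             ┃                
 ┃└────┴────┴────┴────┘             ┃                
 ┃Moves: 0                          ┃                
 ┃                                  ┃                
 ┃                                  ┃                
 ┗━━━━━━━━━━━━━━━━━━━━━━━━━━━━━━━━━━┛                


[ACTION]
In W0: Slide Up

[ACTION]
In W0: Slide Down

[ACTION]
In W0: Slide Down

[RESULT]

    ┃ FileViewer                        ┃            
    ┠───────────────────────────────────┨            
    ┃97.56,Toronto,27                  ▲┃            
    ┃89.18,Toronto,29                  ░┃            
    ┃79.11,Toronto,54                  ░┃            
    ┃20.10,Paris,77                    ░┃            
    ┃44.00,Paris,54                    ░┃            
 ┏━━┃89.29,Tokyo,30                    ░┃            
 ┃ S┃62.73,Paris,19                    ░┃            
 ┠──┃41.05,Toronto,18                  ░┃            
 ┃┌─┃65.84,Berlin,61                   ░┃            
 ┃│ ┃77.42,Paris,49                    █┃            
 ┃├─┃62.63,New York,18                 ▼┃            
 ┃│ ┗━━━━━━━━━━━━━━━━━━━━━━━━━━━━━━━━━━━┛            
 ┃├────┼────┼────┼────┤             ┃                
 ┃│ 10 │  1 │ 11 │  6 │             ┃                
 ┃├────┼────┼────┼────┤             ┃                
 ┃│  5 │ 14 │ 15 │ 12 │             ┃                
 ┃└────┴────┴────┴────┘             ┃                
 ┃Moves: 3                          ┃                
 ┃                                  ┃                
 ┃                                  ┃                
 ┗━━━━━━━━━━━━━━━━━━━━━━━━━━━━━━━━━━┛                
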